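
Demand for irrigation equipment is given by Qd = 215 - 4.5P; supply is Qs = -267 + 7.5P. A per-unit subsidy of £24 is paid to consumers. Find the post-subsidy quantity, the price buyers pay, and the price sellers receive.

Q' = 101.75; buyers pay 151/6; sellers receive 295/6

Pre-subsidy: 215 - 4.5P = -267 + 7.5P gives P* = 241/6, Q* = 34.25.
With the rebate, buyers effectively pay Pb = Ps − 24, where Ps is the price sellers receive.
Demand in terms of Ps becomes Qd = 215 − 4.5(Ps − 24) = 323 - 4.5Ps. Setting this equal to supply: 323 - 4.5Ps = -267 + 7.5Ps, so Ps = 295/6.
Buyers pay Pb = 295/6 − 24 = 151/6; Q' = -267 + 7.5·(295/6) = 101.75.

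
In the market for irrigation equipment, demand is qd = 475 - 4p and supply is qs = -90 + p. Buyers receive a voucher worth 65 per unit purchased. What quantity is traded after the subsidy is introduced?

q' = 75

Pre-subsidy: 475 - 4p = -90 + p gives p* = 113, q* = 23.
With the rebate, buyers effectively pay pb = ps − 65, where ps is the price sellers receive.
Demand in terms of ps becomes qd = 475 − 4(ps − 65) = 735 - 4ps. Setting this equal to supply: 735 - 4ps = -90 + ps, so ps = 165.
Buyers pay pb = 165 − 65 = 100; q' = -90 + 1·165 = 75.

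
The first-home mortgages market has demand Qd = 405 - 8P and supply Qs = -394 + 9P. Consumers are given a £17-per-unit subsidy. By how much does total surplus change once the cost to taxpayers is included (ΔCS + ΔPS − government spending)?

Pre-subsidy: 405 - 8P = -394 + 9P gives P* = 47, Q* = 29.
With the rebate, buyers effectively pay Pb = Ps − 17, where Ps is the price sellers receive.
Demand in terms of Ps becomes Qd = 405 − 8(Ps − 17) = 541 - 8Ps. Setting this equal to supply: 541 - 8Ps = -394 + 9Ps, so Ps = 55.
Buyers pay Pb = 55 − 17 = 38; Q' = -394 + 9·55 = 101.
ΔCS = ½(29 + 101)(47 − 38) = 585; ΔPS = ½(29 + 101)(55 − 47) = 520.
Government spending = 17 × 101 = 1717.
Net change = 585 + 520 − 1717 = -612. The loss equals the DWL triangle ½·17·72.

Net change in total surplus = -£612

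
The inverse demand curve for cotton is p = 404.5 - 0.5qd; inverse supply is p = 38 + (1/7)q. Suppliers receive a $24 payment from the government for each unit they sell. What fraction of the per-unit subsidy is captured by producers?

Producer share = 2/9

Pre-subsidy: 404.5 - 0.5q = 38 + (1/7)q gives q* = 5131/9 and p* = 1075/9.
With the subsidy, sellers receive ps = pb + 24 for each unit, where pb is the price buyers pay.
On the curves, pb = 404.5 - 0.5q and ps = 38 + (1/7)q; the wedge ps − pb = 24 gives 38 + (1/7)q − (404.5 - 0.5q) = 24, so q' = 5467/9.
Then pb = 404.5 − 0.5·(5467/9) = 907/9 and ps = 38 + (1/7)·(5467/9) = 1123/9.
Buyers' price falls by p* − pb = 1075/9 − 907/9 = 56/3; sellers' price rises by ps − p* = 1123/9 − 1075/9 = 16/3.
So producers capture (16/3)/24 = 2/9 of each unit of subsidy.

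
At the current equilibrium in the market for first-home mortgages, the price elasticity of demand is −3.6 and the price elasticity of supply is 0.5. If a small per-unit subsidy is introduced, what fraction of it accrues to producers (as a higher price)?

Producer share = 36/41

For a small subsidy around the equilibrium, the benefit split depends on the relative slopes, which at a point are proportional to the elasticities.
Buyer share = εs/(εs + |εd|) = 0.5/(0.5 + 3.6) = 5/41; seller share = |εd|/(εs + |εd|) = 36/41.
So producers capture 36/41 of the subsidy.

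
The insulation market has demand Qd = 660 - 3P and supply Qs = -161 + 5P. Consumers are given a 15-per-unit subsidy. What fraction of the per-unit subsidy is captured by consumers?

Pre-subsidy: 660 - 3P = -161 + 5P gives P* = 102.625, Q* = 352.125.
With the rebate, buyers effectively pay Pb = Ps − 15, where Ps is the price sellers receive.
Demand in terms of Ps becomes Qd = 660 − 3(Ps − 15) = 705 - 3Ps. Setting this equal to supply: 705 - 3Ps = -161 + 5Ps, so Ps = 108.25.
Buyers pay Pb = 108.25 − 15 = 93.25; Q' = -161 + 5·108.25 = 380.25.
Buyers' price falls by P* − Pb = 102.625 − 93.25 = 9.375; sellers' price rises by Ps − P* = 108.25 − 102.625 = 5.625.
So consumers capture 9.375/15 = 0.625 of each unit of subsidy.

Consumer share = 0.625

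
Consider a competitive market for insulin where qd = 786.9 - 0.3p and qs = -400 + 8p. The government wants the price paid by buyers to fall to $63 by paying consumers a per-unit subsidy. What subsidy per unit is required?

Required subsidy s = $83 per unit

At a buyer price of 63, quantity demanded is 786.9 − 0.3·63 = 768.
Sellers supply 768 only when they receive ps with -400 + 8·ps = 768, i.e. ps = 146.
s = ps − pb = 146 − 63 = 83.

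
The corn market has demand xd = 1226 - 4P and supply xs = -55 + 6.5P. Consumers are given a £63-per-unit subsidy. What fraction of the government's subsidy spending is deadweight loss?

Pre-subsidy: 1226 - 4P = -55 + 6.5P gives P* = 122, x* = 738.
With the rebate, buyers effectively pay Pb = Ps − 63, where Ps is the price sellers receive.
Demand in terms of Ps becomes xd = 1226 − 4(Ps − 63) = 1478 - 4Ps. Setting this equal to supply: 1478 - 4Ps = -55 + 6.5Ps, so Ps = 146.
Buyers pay Pb = 146 − 63 = 83; x' = -55 + 6.5·146 = 894.
ΔCS = ½(738 + 894)(122 − 83) = 31824; ΔPS = ½(738 + 894)(146 − 122) = 19584.
Government spending = 63 × 894 = 56322.
DWL = ½ × 63 × (894 − 738) = 4914; fraction = 4914 / 56322 = 13/149.

DWL / government spending = 13/149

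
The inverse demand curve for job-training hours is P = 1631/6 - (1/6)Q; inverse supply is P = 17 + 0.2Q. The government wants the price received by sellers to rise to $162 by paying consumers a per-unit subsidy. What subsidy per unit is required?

Required subsidy s = $11 per unit

At a seller price of 162, quantity supplied is -85 + 5·162 = 725.
Buyers absorb 725 only when they pay Pb = 1631/6 − (1/6)·725 = 151.
s = Ps − Pb = 162 − 151 = 11.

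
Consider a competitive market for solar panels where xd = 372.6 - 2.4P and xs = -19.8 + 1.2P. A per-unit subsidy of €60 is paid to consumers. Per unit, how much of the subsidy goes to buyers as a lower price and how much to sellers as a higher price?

Buyers gain €20 per unit; sellers gain €40 per unit

Pre-subsidy: 372.6 - 2.4P = -19.8 + 1.2P gives P* = 109, x* = 111.
With the rebate, buyers effectively pay Pb = Ps − 60, where Ps is the price sellers receive.
Demand in terms of Ps becomes xd = 372.6 − 2.4(Ps − 60) = 516.6 - 2.4Ps. Setting this equal to supply: 516.6 - 2.4Ps = -19.8 + 1.2Ps, so Ps = 149.
Buyers pay Pb = 149 − 60 = 89; x' = -19.8 + 1.2·149 = 159.
Buyers' price falls by P* − Pb = 109 − 89 = 20; sellers' price rises by Ps − P* = 149 − 109 = 40.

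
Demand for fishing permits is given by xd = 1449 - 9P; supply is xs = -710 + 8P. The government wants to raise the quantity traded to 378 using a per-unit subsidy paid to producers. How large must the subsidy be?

Required subsidy s = 17 per unit

At x = 378, invert demand for the buyer price: Pb = (1449 − 378)/9 = 119; invert supply for the seller price: Ps = (378 − (-710))/8 = 136.
The subsidy must fill the gap: s = Ps − Pb = 136 − 119 = 17.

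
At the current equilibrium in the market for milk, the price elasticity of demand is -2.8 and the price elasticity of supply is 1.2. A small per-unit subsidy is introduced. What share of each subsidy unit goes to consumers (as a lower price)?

For a small subsidy around the equilibrium, the benefit split depends on the relative slopes, which at a point are proportional to the elasticities.
Buyer share = εs/(εs + |εd|) = 1.2/(1.2 + 2.8) = 0.3; seller share = |εd|/(εs + |εd|) = 0.7.

Consumer share = 0.3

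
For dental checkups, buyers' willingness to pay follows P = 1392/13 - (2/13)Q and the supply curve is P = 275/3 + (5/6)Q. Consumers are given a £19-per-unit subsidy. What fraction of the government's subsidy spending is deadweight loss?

Pre-subsidy: 1392/13 - (2/13)Q = 275/3 + (5/6)Q gives Q* = 1202/77 and P* = 8060/77.
With the rebate, buyers effectively pay Pb = Ps − 19, where Ps is the price sellers receive.
On the curves, Pb = 1392/13 - (2/13)Q and Ps = 275/3 + (5/6)Q; the wedge Ps − Pb = 19 gives 275/3 + (5/6)Q − (1392/13 - (2/13)Q) = 19, so Q' = 244/7.
Then Pb = 1392/13 − (2/13)·(244/7) = 712/7 and Ps = 275/3 + (5/6)·(244/7) = 845/7.
ΔCS = ½(1202/77 + 244/7)(8060/77 − 712/7) = 443004/5929; ΔPS = ½(1202/77 + 244/7)(845/7 − 8060/77) = 2399605/5929.
Government spending = 19 × 244/7 = 4636/7.
DWL = ½ × 19 × (244/7 − 1202/77) = 14079/77; fraction = (14079/77) / (4636/7) = 741/2684.

DWL / government spending = 741/2684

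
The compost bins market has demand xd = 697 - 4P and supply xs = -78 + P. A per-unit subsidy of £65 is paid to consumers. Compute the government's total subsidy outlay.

Government cost = £8385

Pre-subsidy: 697 - 4P = -78 + P gives P* = 155, x* = 77.
With the rebate, buyers effectively pay Pb = Ps − 65, where Ps is the price sellers receive.
Demand in terms of Ps becomes xd = 697 − 4(Ps − 65) = 957 - 4Ps. Setting this equal to supply: 957 - 4Ps = -78 + Ps, so Ps = 207.
Buyers pay Pb = 207 − 65 = 142; x' = -78 + 1·207 = 129.
Government outlay = subsidy × quantity = 65 × 129 = 8385.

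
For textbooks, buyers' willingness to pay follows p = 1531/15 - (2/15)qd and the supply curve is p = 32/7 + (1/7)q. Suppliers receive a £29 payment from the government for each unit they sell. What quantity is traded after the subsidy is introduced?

Pre-subsidy: 1531/15 - (2/15)q = 32/7 + (1/7)q gives q* = 353 and p* = 55.
With the subsidy, sellers receive ps = pb + 29 for each unit, where pb is the price buyers pay.
On the curves, pb = 1531/15 - (2/15)q and ps = 32/7 + (1/7)q; the wedge ps − pb = 29 gives 32/7 + (1/7)q − (1531/15 - (2/15)q) = 29, so q' = 458.
Then pb = 1531/15 − (2/15)·458 = 41 and ps = 32/7 + (1/7)·458 = 70.

q' = 458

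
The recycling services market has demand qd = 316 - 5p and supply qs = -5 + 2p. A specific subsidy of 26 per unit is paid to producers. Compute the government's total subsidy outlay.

Pre-subsidy: 316 - 5p = -5 + 2p gives p* = 321/7, q* = 607/7.
With the subsidy, sellers receive ps = pb + 26 for each unit, where pb is the price buyers pay.
Supply in terms of pb becomes qs = -5 + 2(pb + 26) = 47 + 2pb. Setting this equal to demand: 316 - 5pb = 47 + 2pb, so pb = 269/7.
Sellers receive ps = 269/7 + 26 = 451/7; q' = 316 − 5·(269/7) = 867/7.
Government outlay = subsidy × quantity = 26 × 867/7 = 22542/7.

Government cost = 22542/7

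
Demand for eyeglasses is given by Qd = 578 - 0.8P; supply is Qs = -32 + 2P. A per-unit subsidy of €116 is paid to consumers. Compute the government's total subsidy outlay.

Government cost = €54520

Pre-subsidy: 578 - 0.8P = -32 + 2P gives P* = 1525/7, Q* = 2826/7.
With the rebate, buyers effectively pay Pb = Ps − 116, where Ps is the price sellers receive.
Demand in terms of Ps becomes Qd = 578 − 0.8(Ps − 116) = 670.8 - 0.8Ps. Setting this equal to supply: 670.8 - 0.8Ps = -32 + 2Ps, so Ps = 251.
Buyers pay Pb = 251 − 116 = 135; Q' = -32 + 2·251 = 470.
Government outlay = subsidy × quantity = 116 × 470 = 54520.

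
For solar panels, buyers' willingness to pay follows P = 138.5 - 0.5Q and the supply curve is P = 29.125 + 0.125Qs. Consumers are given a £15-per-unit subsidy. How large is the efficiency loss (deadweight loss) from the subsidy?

Deadweight loss = £180

Pre-subsidy: 138.5 - 0.5Q = 29.125 + 0.125Q gives Q* = 175 and P* = 51.
With the rebate, buyers effectively pay Pb = Ps − 15, where Ps is the price sellers receive.
On the curves, Pb = 138.5 - 0.5Q and Ps = 29.125 + 0.125Q; the wedge Ps − Pb = 15 gives 29.125 + 0.125Q − (138.5 - 0.5Q) = 15, so Q' = 199.
Then Pb = 138.5 − 0.5·199 = 39 and Ps = 29.125 + 0.125·199 = 54.
The subsidy expands output by 199 − 175 = 24 past the efficient level; on those units the gap between marginal cost and willingness to pay runs from 0 up to 15.
DWL = ½ × 15 × 24 = 180.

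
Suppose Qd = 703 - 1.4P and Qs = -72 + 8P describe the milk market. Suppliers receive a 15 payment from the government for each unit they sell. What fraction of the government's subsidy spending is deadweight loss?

Pre-subsidy: 703 - 1.4P = -72 + 8P gives P* = 3875/47, Q* = 27616/47.
With the subsidy, sellers receive Ps = Pb + 15 for each unit, where Pb is the price buyers pay.
Supply in terms of Pb becomes Qs = -72 + 8(Pb + 15) = 48 + 8Pb. Setting this equal to demand: 703 - 1.4Pb = 48 + 8Pb, so Pb = 3275/47.
Sellers receive Ps = 3275/47 + 15 = 3980/47; Q' = 703 − 1.4·(3275/47) = 28456/47.
ΔCS = ½(27616/47 + 28456/47)(3875/47 − 3275/47) = 16821600/2209; ΔPS = ½(27616/47 + 28456/47)(3980/47 − 3875/47) = 2943780/2209.
Government spending = 15 × 28456/47 = 426840/47.
DWL = ½ × 15 × (28456/47 − 27616/47) = 6300/47; fraction = (6300/47) / (426840/47) = 105/7114.

DWL / government spending = 105/7114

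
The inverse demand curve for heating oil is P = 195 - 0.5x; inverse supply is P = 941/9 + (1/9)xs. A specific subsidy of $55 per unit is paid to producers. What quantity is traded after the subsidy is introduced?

Pre-subsidy: 195 - 0.5x = 941/9 + (1/9)x gives x* = 148 and P* = 121.
With the subsidy, sellers receive Ps = Pb + 55 for each unit, where Pb is the price buyers pay.
On the curves, Pb = 195 - 0.5x and Ps = 941/9 + (1/9)x; the wedge Ps − Pb = 55 gives 941/9 + (1/9)x − (195 - 0.5x) = 55, so x' = 238.
Then Pb = 195 − 0.5·238 = 76 and Ps = 941/9 + (1/9)·238 = 131.

x' = 238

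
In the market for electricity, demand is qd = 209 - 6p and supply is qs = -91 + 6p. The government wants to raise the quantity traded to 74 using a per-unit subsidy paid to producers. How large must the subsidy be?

At q = 74, invert demand for the buyer price: pb = (209 − 74)/6 = 22.5; invert supply for the seller price: ps = (74 − (-91))/6 = 27.5.
The subsidy must fill the gap: s = ps − pb = 27.5 − 22.5 = 5.

Required subsidy s = 5 per unit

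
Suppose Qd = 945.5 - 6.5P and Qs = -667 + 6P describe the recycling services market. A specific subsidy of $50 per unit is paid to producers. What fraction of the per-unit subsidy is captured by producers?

Pre-subsidy: 945.5 - 6.5P = -667 + 6P gives P* = 129, Q* = 107.
With the subsidy, sellers receive Ps = Pb + 50 for each unit, where Pb is the price buyers pay.
Supply in terms of Pb becomes Qs = -667 + 6(Pb + 50) = -367 + 6Pb. Setting this equal to demand: 945.5 - 6.5Pb = -367 + 6Pb, so Pb = 105.
Sellers receive Ps = 105 + 50 = 155; Q' = 945.5 − 6.5·105 = 263.
Buyers' price falls by P* − Pb = 129 − 105 = 24; sellers' price rises by Ps − P* = 155 − 129 = 26.
So producers capture 26/50 = 0.52 of each unit of subsidy.

Producer share = 0.52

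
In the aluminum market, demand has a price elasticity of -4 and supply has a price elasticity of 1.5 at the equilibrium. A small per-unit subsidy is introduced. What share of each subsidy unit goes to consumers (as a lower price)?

Consumer share = 3/11

For a small subsidy around the equilibrium, the benefit split depends on the relative slopes, which at a point are proportional to the elasticities.
Buyer share = εs/(εs + |εd|) = 1.5/(1.5 + 4) = 3/11; seller share = |εd|/(εs + |εd|) = 8/11.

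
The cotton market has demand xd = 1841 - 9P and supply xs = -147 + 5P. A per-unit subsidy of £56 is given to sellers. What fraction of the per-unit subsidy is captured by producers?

Producer share = 9/14

Pre-subsidy: 1841 - 9P = -147 + 5P gives P* = 142, x* = 563.
With the subsidy, sellers receive Ps = Pb + 56 for each unit, where Pb is the price buyers pay.
Supply in terms of Pb becomes xs = -147 + 5(Pb + 56) = 133 + 5Pb. Setting this equal to demand: 1841 - 9Pb = 133 + 5Pb, so Pb = 122.
Sellers receive Ps = 122 + 56 = 178; x' = 1841 − 9·122 = 743.
Buyers' price falls by P* − Pb = 142 − 122 = 20; sellers' price rises by Ps − P* = 178 − 142 = 36.
So producers capture 36/56 = 9/14 of each unit of subsidy.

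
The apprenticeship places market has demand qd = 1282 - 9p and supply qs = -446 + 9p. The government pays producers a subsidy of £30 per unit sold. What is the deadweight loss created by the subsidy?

Pre-subsidy: 1282 - 9p = -446 + 9p gives p* = 96, q* = 418.
With the subsidy, sellers receive ps = pb + 30 for each unit, where pb is the price buyers pay.
Supply in terms of pb becomes qs = -446 + 9(pb + 30) = -176 + 9pb. Setting this equal to demand: 1282 - 9pb = -176 + 9pb, so pb = 81.
Sellers receive ps = 81 + 30 = 111; q' = 1282 − 9·81 = 553.
The subsidy expands output by 553 − 418 = 135 past the efficient level; on those units the gap between marginal cost and willingness to pay runs from 0 up to 30.
DWL = ½ × 30 × 135 = 2025.

Deadweight loss = £2025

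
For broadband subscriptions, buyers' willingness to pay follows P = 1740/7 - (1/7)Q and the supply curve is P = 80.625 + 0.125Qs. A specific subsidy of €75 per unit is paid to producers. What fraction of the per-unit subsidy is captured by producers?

Producer share = 7/15

Pre-subsidy: 1740/7 - (1/7)Q = 80.625 + 0.125Q gives Q* = 627 and P* = 159.
With the subsidy, sellers receive Ps = Pb + 75 for each unit, where Pb is the price buyers pay.
On the curves, Pb = 1740/7 - (1/7)Q and Ps = 80.625 + 0.125Q; the wedge Ps − Pb = 75 gives 80.625 + 0.125Q − (1740/7 - (1/7)Q) = 75, so Q' = 907.
Then Pb = 1740/7 − (1/7)·907 = 119 and Ps = 80.625 + 0.125·907 = 194.
Buyers' price falls by P* − Pb = 159 − 119 = 40; sellers' price rises by Ps − P* = 194 − 159 = 35.
So producers capture 35/75 = 7/15 of each unit of subsidy.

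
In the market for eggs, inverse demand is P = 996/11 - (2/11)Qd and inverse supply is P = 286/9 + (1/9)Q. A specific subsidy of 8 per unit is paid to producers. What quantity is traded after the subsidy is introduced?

Pre-subsidy: 996/11 - (2/11)Q = 286/9 + (1/9)Q gives Q* = 5818/29 and P* = 1568/29.
With the subsidy, sellers receive Ps = Pb + 8 for each unit, where Pb is the price buyers pay.
On the curves, Pb = 996/11 - (2/11)Q and Ps = 286/9 + (1/9)Q; the wedge Ps − Pb = 8 gives 286/9 + (1/9)Q − (996/11 - (2/11)Q) = 8, so Q' = 6610/29.
Then Pb = 996/11 − (2/11)·(6610/29) = 1424/29 and Ps = 286/9 + (1/9)·(6610/29) = 1656/29.

Q' = 6610/29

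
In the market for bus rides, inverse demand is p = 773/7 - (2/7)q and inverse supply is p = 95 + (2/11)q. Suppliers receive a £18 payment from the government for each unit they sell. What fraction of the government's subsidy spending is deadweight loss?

DWL / government spending = 7/26

Pre-subsidy: 773/7 - (2/7)q = 95 + (2/11)q gives q* = 33 and p* = 101.
With the subsidy, sellers receive ps = pb + 18 for each unit, where pb is the price buyers pay.
On the curves, pb = 773/7 - (2/7)q and ps = 95 + (2/11)q; the wedge ps − pb = 18 gives 95 + (2/11)q − (773/7 - (2/7)q) = 18, so q' = 71.5.
Then pb = 773/7 − (2/7)·71.5 = 90 and ps = 95 + (2/11)·71.5 = 108.
ΔCS = ½(33 + 71.5)(101 − 90) = 574.75; ΔPS = ½(33 + 71.5)(108 − 101) = 365.75.
Government spending = 18 × 71.5 = 1287.
DWL = ½ × 18 × (71.5 − 33) = 346.5; fraction = 346.5 / 1287 = 7/26.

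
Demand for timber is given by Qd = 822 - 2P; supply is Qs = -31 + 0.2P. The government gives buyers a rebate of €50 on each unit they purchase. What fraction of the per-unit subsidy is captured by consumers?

Consumer share = 1/11

Pre-subsidy: 822 - 2P = -31 + 0.2P gives P* = 4265/11, Q* = 512/11.
With the rebate, buyers effectively pay Pb = Ps − 50, where Ps is the price sellers receive.
Demand in terms of Ps becomes Qd = 822 − 2(Ps − 50) = 922 - 2Ps. Setting this equal to supply: 922 - 2Ps = -31 + 0.2Ps, so Ps = 4765/11.
Buyers pay Pb = 4765/11 − 50 = 4215/11; Q' = -31 + 0.2·(4765/11) = 612/11.
Buyers' price falls by P* − Pb = 4265/11 − 4215/11 = 50/11; sellers' price rises by Ps − P* = 4765/11 − 4265/11 = 500/11.
So consumers capture (50/11)/50 = 1/11 of each unit of subsidy.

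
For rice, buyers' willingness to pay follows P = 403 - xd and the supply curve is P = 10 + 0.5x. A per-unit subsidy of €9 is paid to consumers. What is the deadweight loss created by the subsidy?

Deadweight loss = €27

Pre-subsidy: 403 - x = 10 + 0.5x gives x* = 262 and P* = 141.
With the rebate, buyers effectively pay Pb = Ps − 9, where Ps is the price sellers receive.
On the curves, Pb = 403 - x and Ps = 10 + 0.5x; the wedge Ps − Pb = 9 gives 10 + 0.5x − (403 - x) = 9, so x' = 268.
Then Pb = 403 − 1·268 = 135 and Ps = 10 + 0.5·268 = 144.
The subsidy expands output by 268 − 262 = 6 past the efficient level; on those units the gap between marginal cost and willingness to pay runs from 0 up to 9.
DWL = ½ × 9 × 6 = 27.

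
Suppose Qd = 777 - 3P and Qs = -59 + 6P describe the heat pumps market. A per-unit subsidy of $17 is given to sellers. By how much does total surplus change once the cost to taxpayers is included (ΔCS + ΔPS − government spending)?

Pre-subsidy: 777 - 3P = -59 + 6P gives P* = 836/9, Q* = 1495/3.
With the subsidy, sellers receive Ps = Pb + 17 for each unit, where Pb is the price buyers pay.
Supply in terms of Pb becomes Qs = -59 + 6(Pb + 17) = 43 + 6Pb. Setting this equal to demand: 777 - 3Pb = 43 + 6Pb, so Pb = 734/9.
Sellers receive Ps = 734/9 + 17 = 887/9; Q' = 777 − 3·(734/9) = 1597/3.
ΔCS = ½(1495/3 + 1597/3)(836/9 − 734/9) = 52564/9; ΔPS = ½(1495/3 + 1597/3)(887/9 − 836/9) = 26282/9.
Government spending = 17 × 1597/3 = 27149/3.
Net change = 52564/9 + 26282/9 − 27149/3 = -289. The loss equals the DWL triangle ½·17·34.

Net change in total surplus = -$289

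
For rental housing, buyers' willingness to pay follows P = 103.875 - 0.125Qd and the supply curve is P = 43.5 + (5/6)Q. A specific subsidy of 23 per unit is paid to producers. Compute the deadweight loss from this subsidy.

Deadweight loss = 276

Pre-subsidy: 103.875 - 0.125Q = 43.5 + (5/6)Q gives Q* = 63 and P* = 96.
With the subsidy, sellers receive Ps = Pb + 23 for each unit, where Pb is the price buyers pay.
On the curves, Pb = 103.875 - 0.125Q and Ps = 43.5 + (5/6)Q; the wedge Ps − Pb = 23 gives 43.5 + (5/6)Q − (103.875 - 0.125Q) = 23, so Q' = 87.
Then Pb = 103.875 − 0.125·87 = 93 and Ps = 43.5 + (5/6)·87 = 116.
The subsidy expands output by 87 − 63 = 24 past the efficient level; on those units the gap between marginal cost and willingness to pay runs from 0 up to 23.
DWL = ½ × 23 × 24 = 276.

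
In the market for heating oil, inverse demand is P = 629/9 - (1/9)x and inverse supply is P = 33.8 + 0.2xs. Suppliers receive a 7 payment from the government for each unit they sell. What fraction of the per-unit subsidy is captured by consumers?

Pre-subsidy: 629/9 - (1/9)x = 33.8 + 0.2x gives x* = 116 and P* = 57.
With the subsidy, sellers receive Ps = Pb + 7 for each unit, where Pb is the price buyers pay.
On the curves, Pb = 629/9 - (1/9)x and Ps = 33.8 + 0.2x; the wedge Ps − Pb = 7 gives 33.8 + 0.2x − (629/9 - (1/9)x) = 7, so x' = 138.5.
Then Pb = 629/9 − (1/9)·138.5 = 54.5 and Ps = 33.8 + 0.2·138.5 = 61.5.
Buyers' price falls by P* − Pb = 57 − 54.5 = 2.5; sellers' price rises by Ps − P* = 61.5 − 57 = 4.5.
So consumers capture 2.5/7 = 5/14 of each unit of subsidy.

Consumer share = 5/14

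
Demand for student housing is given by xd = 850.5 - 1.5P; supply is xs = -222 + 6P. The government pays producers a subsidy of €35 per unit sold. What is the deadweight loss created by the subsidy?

Deadweight loss = €735

Pre-subsidy: 850.5 - 1.5P = -222 + 6P gives P* = 143, x* = 636.
With the subsidy, sellers receive Ps = Pb + 35 for each unit, where Pb is the price buyers pay.
Supply in terms of Pb becomes xs = -222 + 6(Pb + 35) = -12 + 6Pb. Setting this equal to demand: 850.5 - 1.5Pb = -12 + 6Pb, so Pb = 115.
Sellers receive Ps = 115 + 35 = 150; x' = 850.5 − 1.5·115 = 678.
The subsidy expands output by 678 − 636 = 42 past the efficient level; on those units the gap between marginal cost and willingness to pay runs from 0 up to 35.
DWL = ½ × 35 × 42 = 735.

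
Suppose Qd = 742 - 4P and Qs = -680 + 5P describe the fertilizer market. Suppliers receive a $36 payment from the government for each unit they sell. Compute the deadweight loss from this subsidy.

Deadweight loss = $1440

Pre-subsidy: 742 - 4P = -680 + 5P gives P* = 158, Q* = 110.
With the subsidy, sellers receive Ps = Pb + 36 for each unit, where Pb is the price buyers pay.
Supply in terms of Pb becomes Qs = -680 + 5(Pb + 36) = -500 + 5Pb. Setting this equal to demand: 742 - 4Pb = -500 + 5Pb, so Pb = 138.
Sellers receive Ps = 138 + 36 = 174; Q' = 742 − 4·138 = 190.
The subsidy expands output by 190 − 110 = 80 past the efficient level; on those units the gap between marginal cost and willingness to pay runs from 0 up to 36.
DWL = ½ × 36 × 80 = 1440.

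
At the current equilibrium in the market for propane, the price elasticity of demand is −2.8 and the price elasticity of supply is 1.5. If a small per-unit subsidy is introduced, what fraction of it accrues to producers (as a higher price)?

Producer share = 28/43

For a small subsidy around the equilibrium, the benefit split depends on the relative slopes, which at a point are proportional to the elasticities.
Buyer share = εs/(εs + |εd|) = 1.5/(1.5 + 2.8) = 15/43; seller share = |εd|/(εs + |εd|) = 28/43.
So producers capture 28/43 of the subsidy.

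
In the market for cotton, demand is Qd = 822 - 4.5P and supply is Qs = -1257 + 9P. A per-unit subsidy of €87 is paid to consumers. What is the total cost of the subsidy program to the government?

Pre-subsidy: 822 - 4.5P = -1257 + 9P gives P* = 154, Q* = 129.
With the rebate, buyers effectively pay Pb = Ps − 87, where Ps is the price sellers receive.
Demand in terms of Ps becomes Qd = 822 − 4.5(Ps − 87) = 1213.5 - 4.5Ps. Setting this equal to supply: 1213.5 - 4.5Ps = -1257 + 9Ps, so Ps = 183.
Buyers pay Pb = 183 − 87 = 96; Q' = -1257 + 9·183 = 390.
Government outlay = subsidy × quantity = 87 × 390 = 33930.

Government cost = €33930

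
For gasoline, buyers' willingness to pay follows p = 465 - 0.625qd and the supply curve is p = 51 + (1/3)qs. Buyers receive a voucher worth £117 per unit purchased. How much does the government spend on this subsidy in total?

Government cost = 1491048/23

Pre-subsidy: 465 - 0.625q = 51 + (1/3)q gives q* = 432 and p* = 195.
With the rebate, buyers effectively pay pb = ps − 117, where ps is the price sellers receive.
On the curves, pb = 465 - 0.625q and ps = 51 + (1/3)q; the wedge ps − pb = 117 gives 51 + (1/3)q − (465 - 0.625q) = 117, so q' = 12744/23.
Then pb = 465 − 0.625·(12744/23) = 2730/23 and ps = 51 + (1/3)·(12744/23) = 5421/23.
Government outlay = subsidy × quantity = 117 × 12744/23 = 1491048/23.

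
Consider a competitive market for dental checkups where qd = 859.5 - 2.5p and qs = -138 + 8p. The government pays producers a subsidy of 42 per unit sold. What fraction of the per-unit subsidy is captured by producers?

Pre-subsidy: 859.5 - 2.5p = -138 + 8p gives p* = 95, q* = 622.
With the subsidy, sellers receive ps = pb + 42 for each unit, where pb is the price buyers pay.
Supply in terms of pb becomes qs = -138 + 8(pb + 42) = 198 + 8pb. Setting this equal to demand: 859.5 - 2.5pb = 198 + 8pb, so pb = 63.
Sellers receive ps = 63 + 42 = 105; q' = 859.5 − 2.5·63 = 702.
Buyers' price falls by p* − pb = 95 − 63 = 32; sellers' price rises by ps − p* = 105 − 95 = 10.
So producers capture 10/42 = 5/21 of each unit of subsidy.

Producer share = 5/21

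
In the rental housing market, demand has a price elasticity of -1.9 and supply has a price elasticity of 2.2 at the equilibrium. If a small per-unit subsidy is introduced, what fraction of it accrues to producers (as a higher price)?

Producer share = 19/41

For a small subsidy around the equilibrium, the benefit split depends on the relative slopes, which at a point are proportional to the elasticities.
Buyer share = εs/(εs + |εd|) = 2.2/(2.2 + 1.9) = 22/41; seller share = |εd|/(εs + |εd|) = 19/41.
So producers capture 19/41 of the subsidy.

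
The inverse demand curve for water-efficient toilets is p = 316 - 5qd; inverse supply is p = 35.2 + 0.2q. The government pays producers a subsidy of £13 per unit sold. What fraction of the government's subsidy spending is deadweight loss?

Pre-subsidy: 316 - 5q = 35.2 + 0.2q gives q* = 54 and p* = 46.
With the subsidy, sellers receive ps = pb + 13 for each unit, where pb is the price buyers pay.
On the curves, pb = 316 - 5q and ps = 35.2 + 0.2q; the wedge ps − pb = 13 gives 35.2 + 0.2q − (316 - 5q) = 13, so q' = 56.5.
Then pb = 316 − 5·56.5 = 33.5 and ps = 35.2 + 0.2·56.5 = 46.5.
ΔCS = ½(54 + 56.5)(46 − 33.5) = 690.625; ΔPS = ½(54 + 56.5)(46.5 − 46) = 27.625.
Government spending = 13 × 56.5 = 734.5.
DWL = ½ × 13 × (56.5 − 54) = 16.25; fraction = 16.25 / 734.5 = 5/226.

DWL / government spending = 5/226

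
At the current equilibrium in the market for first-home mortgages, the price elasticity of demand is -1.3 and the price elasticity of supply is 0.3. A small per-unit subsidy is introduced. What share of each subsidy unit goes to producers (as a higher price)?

For a small subsidy around the equilibrium, the benefit split depends on the relative slopes, which at a point are proportional to the elasticities.
Buyer share = εs/(εs + |εd|) = 0.3/(0.3 + 1.3) = 0.1875; seller share = |εd|/(εs + |εd|) = 0.8125.
So producers capture 0.8125 of the subsidy.

Producer share = 0.8125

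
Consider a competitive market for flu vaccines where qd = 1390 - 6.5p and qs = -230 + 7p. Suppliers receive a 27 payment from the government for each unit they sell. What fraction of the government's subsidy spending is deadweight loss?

DWL / government spending = 91/1402

Pre-subsidy: 1390 - 6.5p = -230 + 7p gives p* = 120, q* = 610.
With the subsidy, sellers receive ps = pb + 27 for each unit, where pb is the price buyers pay.
Supply in terms of pb becomes qs = -230 + 7(pb + 27) = -41 + 7pb. Setting this equal to demand: 1390 - 6.5pb = -41 + 7pb, so pb = 106.
Sellers receive ps = 106 + 27 = 133; q' = 1390 − 6.5·106 = 701.
ΔCS = ½(610 + 701)(120 − 106) = 9177; ΔPS = ½(610 + 701)(133 − 120) = 8521.5.
Government spending = 27 × 701 = 18927.
DWL = ½ × 27 × (701 − 610) = 1228.5; fraction = 1228.5 / 18927 = 91/1402.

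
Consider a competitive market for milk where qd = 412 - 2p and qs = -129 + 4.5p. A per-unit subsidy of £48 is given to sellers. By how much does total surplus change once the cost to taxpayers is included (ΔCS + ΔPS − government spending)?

Pre-subsidy: 412 - 2p = -129 + 4.5p gives p* = 1082/13, q* = 3192/13.
With the subsidy, sellers receive ps = pb + 48 for each unit, where pb is the price buyers pay.
Supply in terms of pb becomes qs = -129 + 4.5(pb + 48) = 87 + 4.5pb. Setting this equal to demand: 412 - 2pb = 87 + 4.5pb, so pb = 50.
Sellers receive ps = 50 + 48 = 98; q' = 412 − 2·50 = 312.
ΔCS = ½(3192/13 + 312)(1082/13 − 50) = 1565568/169; ΔPS = ½(3192/13 + 312)(98 − 1082/13) = 695808/169.
Government spending = 48 × 312 = 14976.
Net change = 1565568/169 + 695808/169 − 14976 = -20736/13. The loss equals the DWL triangle ½·48·864/13.

Net change in total surplus = -20736/13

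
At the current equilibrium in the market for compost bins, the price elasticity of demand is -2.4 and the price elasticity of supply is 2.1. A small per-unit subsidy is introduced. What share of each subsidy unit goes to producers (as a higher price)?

Producer share = 8/15

For a small subsidy around the equilibrium, the benefit split depends on the relative slopes, which at a point are proportional to the elasticities.
Buyer share = εs/(εs + |εd|) = 2.1/(2.1 + 2.4) = 7/15; seller share = |εd|/(εs + |εd|) = 8/15.
So producers capture 8/15 of the subsidy.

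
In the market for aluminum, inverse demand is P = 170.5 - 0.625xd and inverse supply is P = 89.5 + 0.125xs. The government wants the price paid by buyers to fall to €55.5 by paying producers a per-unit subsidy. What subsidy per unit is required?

Required subsidy s = €57 per unit

At a buyer price of 55.5, quantity demanded is 272.8 − 1.6·55.5 = 184.
Sellers supply 184 only when they receive Ps = 89.5 + 0.125·184 = 112.5.
s = Ps − Pb = 112.5 − 55.5 = 57.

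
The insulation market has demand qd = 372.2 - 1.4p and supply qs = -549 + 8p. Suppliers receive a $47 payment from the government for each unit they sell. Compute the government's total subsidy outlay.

Government cost = $13677

Pre-subsidy: 372.2 - 1.4p = -549 + 8p gives p* = 98, q* = 235.
With the subsidy, sellers receive ps = pb + 47 for each unit, where pb is the price buyers pay.
Supply in terms of pb becomes qs = -549 + 8(pb + 47) = -173 + 8pb. Setting this equal to demand: 372.2 - 1.4pb = -173 + 8pb, so pb = 58.
Sellers receive ps = 58 + 47 = 105; q' = 372.2 − 1.4·58 = 291.
Government outlay = subsidy × quantity = 47 × 291 = 13677.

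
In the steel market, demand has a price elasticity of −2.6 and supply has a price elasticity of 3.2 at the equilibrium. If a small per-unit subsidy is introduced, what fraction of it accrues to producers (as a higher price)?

For a small subsidy around the equilibrium, the benefit split depends on the relative slopes, which at a point are proportional to the elasticities.
Buyer share = εs/(εs + |εd|) = 3.2/(3.2 + 2.6) = 16/29; seller share = |εd|/(εs + |εd|) = 13/29.
So producers capture 13/29 of the subsidy.

Producer share = 13/29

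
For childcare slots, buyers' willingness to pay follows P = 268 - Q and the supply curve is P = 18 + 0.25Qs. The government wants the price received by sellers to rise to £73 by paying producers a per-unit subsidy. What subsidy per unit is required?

Required subsidy s = £25 per unit

At a seller price of 73, quantity supplied is -72 + 4·73 = 220.
Buyers absorb 220 only when they pay Pb = 268 − 1·220 = 48.
s = Ps − Pb = 73 − 48 = 25.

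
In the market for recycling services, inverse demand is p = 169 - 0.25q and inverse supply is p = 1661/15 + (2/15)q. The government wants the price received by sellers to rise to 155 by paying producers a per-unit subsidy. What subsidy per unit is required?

At a seller price of 155, quantity supplied is -830.5 + 7.5·155 = 332.
Buyers absorb 332 only when they pay pb = 169 − 0.25·332 = 86.
s = ps − pb = 155 − 86 = 69.

Required subsidy s = 69 per unit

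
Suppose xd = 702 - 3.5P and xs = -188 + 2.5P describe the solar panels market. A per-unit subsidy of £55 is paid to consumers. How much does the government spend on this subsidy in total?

Government cost = 347215/24

Pre-subsidy: 702 - 3.5P = -188 + 2.5P gives P* = 445/3, x* = 1097/6.
With the rebate, buyers effectively pay Pb = Ps − 55, where Ps is the price sellers receive.
Demand in terms of Ps becomes xd = 702 − 3.5(Ps − 55) = 894.5 - 3.5Ps. Setting this equal to supply: 894.5 - 3.5Ps = -188 + 2.5Ps, so Ps = 2165/12.
Buyers pay Pb = 2165/12 − 55 = 1505/12; x' = -188 + 2.5·(2165/12) = 6313/24.
Government outlay = subsidy × quantity = 55 × 6313/24 = 347215/24.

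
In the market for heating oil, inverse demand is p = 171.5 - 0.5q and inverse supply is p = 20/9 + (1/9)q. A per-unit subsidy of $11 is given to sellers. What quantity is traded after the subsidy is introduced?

Pre-subsidy: 171.5 - 0.5q = 20/9 + (1/9)q gives q* = 277 and p* = 33.
With the subsidy, sellers receive ps = pb + 11 for each unit, where pb is the price buyers pay.
On the curves, pb = 171.5 - 0.5q and ps = 20/9 + (1/9)q; the wedge ps − pb = 11 gives 20/9 + (1/9)q − (171.5 - 0.5q) = 11, so q' = 295.
Then pb = 171.5 − 0.5·295 = 24 and ps = 20/9 + (1/9)·295 = 35.

q' = 295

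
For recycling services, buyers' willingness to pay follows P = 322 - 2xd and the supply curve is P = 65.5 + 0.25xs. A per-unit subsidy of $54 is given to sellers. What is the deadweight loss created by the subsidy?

Deadweight loss = $648

Pre-subsidy: 322 - 2x = 65.5 + 0.25x gives x* = 114 and P* = 94.
With the subsidy, sellers receive Ps = Pb + 54 for each unit, where Pb is the price buyers pay.
On the curves, Pb = 322 - 2x and Ps = 65.5 + 0.25x; the wedge Ps − Pb = 54 gives 65.5 + 0.25x − (322 - 2x) = 54, so x' = 138.
Then Pb = 322 − 2·138 = 46 and Ps = 65.5 + 0.25·138 = 100.
The subsidy expands output by 138 − 114 = 24 past the efficient level; on those units the gap between marginal cost and willingness to pay runs from 0 up to 54.
DWL = ½ × 54 × 24 = 648.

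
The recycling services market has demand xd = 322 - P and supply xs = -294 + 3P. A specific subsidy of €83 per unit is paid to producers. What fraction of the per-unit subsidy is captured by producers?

Producer share = 0.25

Pre-subsidy: 322 - P = -294 + 3P gives P* = 154, x* = 168.
With the subsidy, sellers receive Ps = Pb + 83 for each unit, where Pb is the price buyers pay.
Supply in terms of Pb becomes xs = -294 + 3(Pb + 83) = -45 + 3Pb. Setting this equal to demand: 322 - Pb = -45 + 3Pb, so Pb = 91.75.
Sellers receive Ps = 91.75 + 83 = 174.75; x' = 322 − 1·91.75 = 230.25.
Buyers' price falls by P* − Pb = 154 − 91.75 = 62.25; sellers' price rises by Ps − P* = 174.75 − 154 = 20.75.
So producers capture 20.75/83 = 0.25 of each unit of subsidy.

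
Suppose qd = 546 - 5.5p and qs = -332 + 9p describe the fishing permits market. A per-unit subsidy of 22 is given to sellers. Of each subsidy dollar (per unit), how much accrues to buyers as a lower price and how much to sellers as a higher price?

Buyers gain 396/29 per unit; sellers gain 242/29 per unit

Pre-subsidy: 546 - 5.5p = -332 + 9p gives p* = 1756/29, q* = 6176/29.
With the subsidy, sellers receive ps = pb + 22 for each unit, where pb is the price buyers pay.
Supply in terms of pb becomes qs = -332 + 9(pb + 22) = -134 + 9pb. Setting this equal to demand: 546 - 5.5pb = -134 + 9pb, so pb = 1360/29.
Sellers receive ps = 1360/29 + 22 = 1998/29; q' = 546 − 5.5·(1360/29) = 8354/29.
Buyers' price falls by p* − pb = 1756/29 − 1360/29 = 396/29; sellers' price rises by ps − p* = 1998/29 − 1756/29 = 242/29.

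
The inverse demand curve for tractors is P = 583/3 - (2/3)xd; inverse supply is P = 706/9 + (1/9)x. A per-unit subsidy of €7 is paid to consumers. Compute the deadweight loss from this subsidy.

Deadweight loss = €31.5

Pre-subsidy: 583/3 - (2/3)x = 706/9 + (1/9)x gives x* = 149 and P* = 95.
With the rebate, buyers effectively pay Pb = Ps − 7, where Ps is the price sellers receive.
On the curves, Pb = 583/3 - (2/3)x and Ps = 706/9 + (1/9)x; the wedge Ps − Pb = 7 gives 706/9 + (1/9)x − (583/3 - (2/3)x) = 7, so x' = 158.
Then Pb = 583/3 − (2/3)·158 = 89 and Ps = 706/9 + (1/9)·158 = 96.
The subsidy expands output by 158 − 149 = 9 past the efficient level; on those units the gap between marginal cost and willingness to pay runs from 0 up to 7.
DWL = ½ × 7 × 9 = 31.5.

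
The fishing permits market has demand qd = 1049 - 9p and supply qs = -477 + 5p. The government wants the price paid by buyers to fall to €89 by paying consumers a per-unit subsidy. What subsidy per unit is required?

At a buyer price of 89, quantity demanded is 1049 − 9·89 = 248.
Sellers supply 248 only when they receive ps with -477 + 5·ps = 248, i.e. ps = 145.
s = ps − pb = 145 − 89 = 56.

Required subsidy s = €56 per unit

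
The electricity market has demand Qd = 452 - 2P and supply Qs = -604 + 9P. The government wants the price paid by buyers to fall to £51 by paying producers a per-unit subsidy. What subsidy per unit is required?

At a buyer price of 51, quantity demanded is 452 − 2·51 = 350.
Sellers supply 350 only when they receive Ps with -604 + 9·Ps = 350, i.e. Ps = 106.
s = Ps − Pb = 106 − 51 = 55.

Required subsidy s = £55 per unit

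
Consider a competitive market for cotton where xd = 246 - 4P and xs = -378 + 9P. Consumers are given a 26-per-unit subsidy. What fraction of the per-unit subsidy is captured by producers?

Pre-subsidy: 246 - 4P = -378 + 9P gives P* = 48, x* = 54.
With the rebate, buyers effectively pay Pb = Ps − 26, where Ps is the price sellers receive.
Demand in terms of Ps becomes xd = 246 − 4(Ps − 26) = 350 - 4Ps. Setting this equal to supply: 350 - 4Ps = -378 + 9Ps, so Ps = 56.
Buyers pay Pb = 56 − 26 = 30; x' = -378 + 9·56 = 126.
Buyers' price falls by P* − Pb = 48 − 30 = 18; sellers' price rises by Ps − P* = 56 − 48 = 8.
So producers capture 8/26 = 4/13 of each unit of subsidy.

Producer share = 4/13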